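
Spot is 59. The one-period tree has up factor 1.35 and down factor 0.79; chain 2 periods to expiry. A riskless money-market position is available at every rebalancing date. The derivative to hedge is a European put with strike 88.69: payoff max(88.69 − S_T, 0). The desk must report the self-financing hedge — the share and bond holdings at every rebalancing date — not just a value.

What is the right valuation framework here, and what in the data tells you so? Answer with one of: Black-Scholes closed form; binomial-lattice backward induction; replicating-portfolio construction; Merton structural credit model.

framework: replicating-portfolio construction

Key observation: the deliverable is the dynamic trading strategy on the 2-step tree (spot 59, moves 1.35 and 0.79), so the valuation must go through the node-by-node replicating-portfolio solve.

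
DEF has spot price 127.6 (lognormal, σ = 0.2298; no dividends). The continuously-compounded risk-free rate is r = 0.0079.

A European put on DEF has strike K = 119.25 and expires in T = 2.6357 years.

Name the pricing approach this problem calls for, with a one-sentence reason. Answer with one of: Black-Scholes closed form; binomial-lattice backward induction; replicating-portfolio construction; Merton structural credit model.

Key observation: a European-exercise option on DEF struck at 119.25 — a GBM underlying with constant parameters — admits an analytic price: the data contain no early exercise, no discrete tree, no debt structure.

framework: Black-Scholes closed form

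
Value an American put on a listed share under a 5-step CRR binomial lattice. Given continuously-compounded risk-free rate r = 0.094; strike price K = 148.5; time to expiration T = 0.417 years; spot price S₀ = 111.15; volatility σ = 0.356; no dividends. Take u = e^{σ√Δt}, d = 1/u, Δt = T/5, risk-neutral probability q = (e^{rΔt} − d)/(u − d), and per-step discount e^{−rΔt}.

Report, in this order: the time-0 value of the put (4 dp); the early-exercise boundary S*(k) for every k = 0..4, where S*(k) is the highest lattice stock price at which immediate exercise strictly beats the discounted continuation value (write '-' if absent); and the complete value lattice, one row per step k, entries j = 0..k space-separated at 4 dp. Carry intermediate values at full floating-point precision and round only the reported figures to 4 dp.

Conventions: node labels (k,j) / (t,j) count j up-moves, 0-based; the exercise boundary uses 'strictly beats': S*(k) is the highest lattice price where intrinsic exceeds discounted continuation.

price = 37.3500
boundary = 111.1500 100.2905 111.1500 123.1853 111.1500
tree:
37.3500
48.2095 25.8225
58.0080 37.3500 15.2552
66.8491 48.2095 25.3147 5.9219
74.8265 58.0080 37.3500 12.2438 0.0000
82.0245 66.8491 48.2095 25.3147 0.0000 0.0000

Δt=0.08340, u=1.10828, d=0.90230, q=0.51253, disc=e^(-rΔt)=0.99219
k=5 terminal: V=max(K-S,0) → 82.0245 66.8491 48.2095 25.3147 0.0000 0.0000
k=4: j=0 S=73.6735 intr=74.8265 cont=73.6669 V=74.8265[EX]; j=1 S=90.4920 intr=58.0080 cont=56.8483 V=58.0080[EX]; j=2 S=111.1500 intr=37.3500 cont=36.1904 V=37.3500[EX]; j=3 S=136.5239 intr=11.9761 cont=12.2438 V=12.2438[hold]; j=4 S=167.6902 intr=0.0000 cont=0.0000 V=0.0000[hold]  S*(4)=111.1500
k=3: j=0 S=81.6509 intr=66.8491 cont=65.6895 V=66.8491[EX]; j=1 S=100.2905 intr=48.2095 cont=47.0498 V=48.2095[EX]; j=2 S=123.1853 intr=25.3147 cont=24.2911 V=25.3147[EX]; j=3 S=151.3067 intr=0.0000 cont=5.9219 V=5.9219[hold]  S*(3)=123.1853
k=2: j=0 S=90.4920 intr=58.0080 cont=56.8483 V=58.0080[EX]; j=1 S=111.1500 intr=37.3500 cont=36.1904 V=37.3500[EX]; j=2 S=136.5239 intr=11.9761 cont=15.2552 V=15.2552[hold]  S*(2)=111.1500
k=1: j=0 S=100.2905 intr=48.2095 cont=47.0498 V=48.2095[EX]; j=1 S=123.1853 intr=25.3147 cont=25.8225 V=25.8225[hold]  S*(1)=100.2905
k=0: j=0 S=111.1500 intr=37.3500 cont=36.4486 V=37.3500[EX]  S*(0)=111.1500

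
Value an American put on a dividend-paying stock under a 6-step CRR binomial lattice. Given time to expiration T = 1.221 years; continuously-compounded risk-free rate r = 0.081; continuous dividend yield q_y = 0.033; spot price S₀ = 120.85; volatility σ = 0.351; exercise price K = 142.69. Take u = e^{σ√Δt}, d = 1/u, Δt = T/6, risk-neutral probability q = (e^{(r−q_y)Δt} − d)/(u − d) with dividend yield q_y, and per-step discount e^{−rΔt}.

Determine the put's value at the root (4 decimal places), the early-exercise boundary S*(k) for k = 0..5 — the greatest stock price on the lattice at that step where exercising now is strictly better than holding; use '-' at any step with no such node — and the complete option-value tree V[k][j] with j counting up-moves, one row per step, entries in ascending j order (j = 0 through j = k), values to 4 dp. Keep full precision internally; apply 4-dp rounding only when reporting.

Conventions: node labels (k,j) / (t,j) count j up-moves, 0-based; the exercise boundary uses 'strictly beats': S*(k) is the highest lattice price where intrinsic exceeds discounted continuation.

params: Δt=0.20350 u=1.17156 d=0.85356 q=0.49136 e^(-rΔt)=0.98365
t_6 payoffs: 95.9541 78.5421 54.6430 21.8400 0.0000 0.0000 0.0000
t_5: node(5,0) S=54.7541 payoff=87.9359 vs cont=85.9696 → 87.9359 [stop]  node(5,1) S=75.1534 payoff=67.5366 vs cont=65.7068 → 67.5366 [stop]  node(5,2) S=103.1527 payoff=39.5373 vs cont=37.8949 → 39.5373 [stop]  node(5,3) S=141.5835 payoff=1.1065 vs cont=10.9270 → 10.9270 [wait]  node(5,4) S=194.3321 payoff=0.0000 vs cont=0.0000 → 0.0000 [wait]  node(5,5) S=266.7329 payoff=0.0000 vs cont=0.0000 → 0.0000 [wait]  ⇒ S*(5)=103.1527
t_4: node(4,0) S=64.1479 payoff=78.5421 vs cont=76.6386 → 78.5421 [stop]  node(4,1) S=88.0470 payoff=54.6430 vs cont=52.8995 → 54.6430 [stop]  node(4,2) S=120.8500 payoff=21.8400 vs cont=25.0626 → 25.0626 [wait]  node(4,3) S=165.8741 payoff=0.0000 vs cont=5.4670 → 5.4670 [wait]  node(4,4) S=227.6725 payoff=0.0000 vs cont=0.0000 → 0.0000 [wait]  ⇒ S*(4)=88.0470
t_3: node(3,0) S=75.1534 payoff=67.5366 vs cont=65.7068 → 67.5366 [stop]  node(3,1) S=103.1527 payoff=39.5373 vs cont=39.4525 → 39.5373 [stop]  node(3,2) S=141.5835 payoff=1.1065 vs cont=15.1817 → 15.1817 [wait]  node(3,3) S=194.3321 payoff=0.0000 vs cont=2.7352 → 2.7352 [wait]  ⇒ S*(3)=103.1527
t_2: node(2,0) S=88.0470 payoff=54.6430 vs cont=52.8995 → 54.6430 [stop]  node(2,1) S=120.8500 payoff=21.8400 vs cont=27.1191 → 27.1191 [wait]  node(2,2) S=165.8741 payoff=0.0000 vs cont=8.9177 → 8.9177 [wait]  ⇒ S*(2)=88.0470
t_1: node(1,0) S=103.1527 payoff=39.5373 vs cont=40.4465 → 40.4465 [wait]  node(1,1) S=141.5835 payoff=1.1065 vs cont=17.8784 → 17.8784 [wait]  ⇒ S*(1)=-
t_0: node(0,0) S=120.8500 payoff=21.8400 vs cont=28.8774 → 28.8774 [wait]  ⇒ S*(0)=-

price = 28.8774
boundary = - - 88.0470 103.1527 88.0470 103.1527
tree:
28.8774
40.4465 17.8784
54.6430 27.1191 8.9177
67.5366 39.5373 15.1817 2.7352
78.5421 54.6430 25.0626 5.4670 0.0000
87.9359 67.5366 39.5373 10.9270 0.0000 0.0000
95.9541 78.5421 54.6430 21.8400 0.0000 0.0000 0.0000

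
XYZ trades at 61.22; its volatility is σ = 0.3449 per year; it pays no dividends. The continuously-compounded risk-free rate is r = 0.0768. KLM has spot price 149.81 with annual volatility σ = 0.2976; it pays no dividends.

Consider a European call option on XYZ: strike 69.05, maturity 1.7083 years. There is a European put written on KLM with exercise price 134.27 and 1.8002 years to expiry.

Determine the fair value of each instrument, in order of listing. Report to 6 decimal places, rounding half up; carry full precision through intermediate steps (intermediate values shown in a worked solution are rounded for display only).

price(XYZ call K=69.05) = 11.191532
price(KLM put K=134.27) = 8.527478

[XYZ call K=69.05]
σ√T = 0.3449·√1.7083 = 0.450791
d₁ = (ln(S/K) + (r+σ²/2)T) / (σ√T) = (ln(61.22/69.05) + (0.0768+0.3449²/2)·1.7083) / 0.450791 = (-0.120357 + 0.232804) / 0.450791 = 0.249443
d₂ = d₁ − σ√T = 0.249443 − 0.450791 = -0.201348
e^{−rT} = 0.877045
N(d₁) = 0.598491,  N(d₂) = 0.420213
price = S·N(d₁) − K·e^{−rT}·N(d₂) = 36.639621 − 25.448089 = 11.191532
[KLM put K=134.27]
σ√T = 0.2976·√1.8002 = 0.399294
d₁ = (ln(S/K) + (r+σ²/2)T) / (σ√T) = (ln(149.81/134.27) + (0.0768+0.2976²/2)·1.8002) / 0.399294 = (0.109515 + 0.217973) / 0.399294 = 0.820168
d₂ = d₁ − σ√T = 0.820168 − 0.399294 = 0.420873
e^{−rT} = 0.870876
N(−d₁) = 0.206060,  N(−d₂) = 0.336924
price = K·e^{−rT}·N(−d₂) − S·N(−d₁) = 39.397355 − 30.869877 = 8.527478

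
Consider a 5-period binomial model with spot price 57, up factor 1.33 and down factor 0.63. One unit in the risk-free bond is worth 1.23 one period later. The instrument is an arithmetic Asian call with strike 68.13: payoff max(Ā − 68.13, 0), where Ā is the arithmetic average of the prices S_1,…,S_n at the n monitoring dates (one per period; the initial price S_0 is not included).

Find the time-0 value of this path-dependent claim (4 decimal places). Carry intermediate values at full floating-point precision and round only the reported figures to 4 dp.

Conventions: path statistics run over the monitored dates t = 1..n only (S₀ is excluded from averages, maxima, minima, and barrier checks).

Under the martingale measure an up-move has probability p* = 0.8571; value the claim as the probability-weighted average of per-path payoffs, discounted 5 periods at R = 1.23.
Enumerate all 2^5 = 32 price paths (U = up ×1.33, D = down ×0.63); each path with k up-moves has probability p*^k·(1−p*)^(5−k).
DDDDD: Ā=17.4844, payoff=0.0000, prob=0.000059
UDDDD: Ā=36.9115, payoff=0.0000, prob=0.000357
DUDDD: Ā=28.9315, payoff=0.0000, prob=0.000357
UUDDD: Ā=61.0777, payoff=0.0000, prob=0.002142
DDUDD: Ā=23.9041, payoff=0.0000, prob=0.000357
UDUDD: Ā=50.4643, payoff=0.0000, prob=0.002142
DUUDD: Ā=42.4843, payoff=0.0000, prob=0.002142
UUUDD: Ā=89.6890, payoff=21.5590, prob=0.012852
DDDUD: Ā=20.7369, payoff=0.0000, prob=0.000357
UDDUD: Ā=43.7778, payoff=0.0000, prob=0.002142
DUDUD: Ā=35.7978, payoff=0.0000, prob=0.002142
UUDUD: Ā=75.5732, payoff=7.4432, prob=0.012852
DDUUD: Ā=30.7704, payoff=0.0000, prob=0.002142
UDUUD: Ā=64.9598, payoff=0.0000, prob=0.012852
DUUUD: Ā=56.9798, payoff=0.0000, prob=0.012852
UUUUD: Ā=120.2907, payoff=52.1607, prob=0.077111
DDDDU: Ā=18.7415, payoff=0.0000, prob=0.000357
UDDDU: Ā=39.5654, payoff=0.0000, prob=0.002142
DUDDU: Ā=31.5854, payoff=0.0000, prob=0.002142
UUDDU: Ā=66.6803, payoff=0.0000, prob=0.012852
DDUDU: Ā=26.5580, payoff=0.0000, prob=0.002142
UDUDU: Ā=56.0669, payoff=0.0000, prob=0.012852
DUUDU: Ā=48.0869, payoff=0.0000, prob=0.012852
UUUDU: Ā=101.5167, payoff=33.3867, prob=0.077111
DDDUU: Ā=23.3907, payoff=0.0000, prob=0.002142
UDDUU: Ā=49.3804, payoff=0.0000, prob=0.012852
DUDUU: Ā=41.4004, payoff=0.0000, prob=0.012852
UUDUU: Ā=87.4009, payoff=19.2709, prob=0.077111
DDUUU: Ā=36.3730, payoff=0.0000, prob=0.012852
UDUUU: Ā=76.7875, payoff=8.6575, prob=0.077111
DUUUU: Ā=68.8075, payoff=0.6775, prob=0.077111
UUUUU: Ā=145.2602, payoff=77.1302, prob=0.462664
Price = Σ prob·payoff / R^5 = 44.860570 / 2.815306 = 15.9345

price = 15.9345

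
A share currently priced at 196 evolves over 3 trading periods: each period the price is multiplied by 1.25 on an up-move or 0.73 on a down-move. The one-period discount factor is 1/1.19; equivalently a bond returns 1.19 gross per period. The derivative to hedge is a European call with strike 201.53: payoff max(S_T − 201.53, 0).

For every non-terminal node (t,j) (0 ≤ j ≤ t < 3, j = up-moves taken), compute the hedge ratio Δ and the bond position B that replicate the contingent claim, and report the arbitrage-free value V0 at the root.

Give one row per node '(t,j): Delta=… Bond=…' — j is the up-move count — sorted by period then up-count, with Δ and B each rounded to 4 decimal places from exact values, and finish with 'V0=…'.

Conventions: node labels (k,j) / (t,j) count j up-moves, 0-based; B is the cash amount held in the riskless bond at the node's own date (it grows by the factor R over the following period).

(0,0): Delta=0.8946 Bond=-97.3323
(1,0): Delta=0.2201 Bond=-19.3216
(1,1): Delta=0.9460 Bond=-128.4128
(2,0): Delta=0.0000 Bond=0.0000
(2,1): Delta=0.2369 Bond=-25.9918
(2,2): Delta=1.0000 Bond=-169.3529
V0=78.0111

The replicating-portfolio and risk-neutral prices coincide; use p* = (1.19−0.73)/(1.25−0.73) = 0.8846 for the latter.
Payoffs at expiry: V(3,0)=0.0000, V(3,1)=0.0000, V(3,2)=22.0325, V(3,3)=181.2825
(2,0): S=104.4484. Δ = (V_up−V_dn)/(S_up−S_dn) = (0.0000−0.0000)/(130.5605−76.2473) = 0.0000. V = [p*·0.0000 + (1−p*)·0.0000]/1.19 = 0.0000. B = V − Δ·S = 0.0000.
(2,1): S=178.8500. Δ = (V_up−V_dn)/(S_up−S_dn) = (22.0325−0.0000)/(223.5625−130.5605) = 0.2369. V = [p*·22.0325 + (1−p*)·0.0000]/1.19 = 16.3784. B = V − Δ·S = -25.9918.
(2,2): S=306.2500. Δ = (V_up−V_dn)/(S_up−S_dn) = (181.2825−22.0325)/(382.8125−223.5625) = 1.0000. V = [p*·181.2825 + (1−p*)·22.0325]/1.19 = 136.8971. B = V − Δ·S = -169.3529.
(1,0): S=143.0800. Δ = (V_up−V_dn)/(S_up−S_dn) = (16.3784−0.0000)/(178.8500−104.4484) = 0.2201. V = [p*·16.3784 + (1−p*)·0.0000]/1.19 = 12.1753. B = V − Δ·S = -19.3216.
(1,1): S=245.0000. Δ = (V_up−V_dn)/(S_up−S_dn) = (136.8971−16.3784)/(306.2500−178.8500) = 0.9460. V = [p*·136.8971 + (1−p*)·16.3784]/1.19 = 103.3538. B = V − Δ·S = -128.4128.
(0,0): S=196.0000. Δ = (V_up−V_dn)/(S_up−S_dn) = (103.3538−12.1753)/(245.0000−143.0800) = 0.8946. V = [p*·103.3538 + (1−p*)·12.1753]/1.19 = 78.0111. B = V − Δ·S = -97.3323.
As a check, the time-0 holding Δ(0,0)·S0 + B(0,0) comes to 78.0111 — exactly V0.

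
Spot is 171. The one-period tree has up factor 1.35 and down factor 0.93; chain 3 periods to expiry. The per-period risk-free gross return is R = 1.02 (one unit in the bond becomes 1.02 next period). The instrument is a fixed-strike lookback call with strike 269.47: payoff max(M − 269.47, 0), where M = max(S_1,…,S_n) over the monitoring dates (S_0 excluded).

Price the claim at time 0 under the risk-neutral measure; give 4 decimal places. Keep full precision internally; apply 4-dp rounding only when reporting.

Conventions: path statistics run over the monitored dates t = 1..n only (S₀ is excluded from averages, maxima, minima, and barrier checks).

With p* = (R−d)/(u−d) = 0.2143, sum probability × payoff across the paths and divide by R^3.
Enumerate all 2^3 = 8 price paths (U = up ×1.35, D = down ×0.93); each path with k up-moves has probability p*^k·(1−p*)^(3−k).
DDD: M=159.0300, payoff=0.0000, prob=0.485058
UDD: M=230.8500, payoff=0.0000, prob=0.132289
DUD: M=214.6905, payoff=0.0000, prob=0.132289
UUD: M=311.6475, payoff=42.1775, prob=0.036079
DDU: M=199.6622, payoff=0.0000, prob=0.132289
UDU: M=289.8322, payoff=20.3622, prob=0.036079
DUU: M=289.8322, payoff=20.3622, prob=0.036079
UUU: M=420.7241, payoff=151.2541, prob=0.009840
Price = Σ prob·payoff / R^3 = 4.479280 / 1.061208 = 4.2209

price = 4.2209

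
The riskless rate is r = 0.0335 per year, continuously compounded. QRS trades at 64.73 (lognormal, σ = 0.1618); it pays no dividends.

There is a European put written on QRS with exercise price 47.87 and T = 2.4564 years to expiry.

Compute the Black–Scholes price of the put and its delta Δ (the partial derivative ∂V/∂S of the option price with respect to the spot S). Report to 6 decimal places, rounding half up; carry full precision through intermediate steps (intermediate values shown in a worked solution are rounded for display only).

σ√T = 0.1618·√2.4564 = 0.253588
d₁ = (ln(S/K) + (r+σ²/2)T) / (σ√T) = (ln(64.73/47.87) + (0.0335+0.1618²/2)·2.4564) / 0.253588 = (0.301736 + 0.114443) / 0.253588 = 1.641163
d₂ = d₁ − σ√T = 1.641163 − 0.253588 = 1.387575
e^{−rT} = 0.921005
N(−d₁) = 0.050382,  N(−d₂) = 0.082633
Put price V = K·e^{−rT}·N(−d₂) − S·N(−d₁) = 3.643179 − 3.261217 = 0.381962
Δ = −N(−d₁) = -0.050382

price = 0.381962
Δ = -0.050382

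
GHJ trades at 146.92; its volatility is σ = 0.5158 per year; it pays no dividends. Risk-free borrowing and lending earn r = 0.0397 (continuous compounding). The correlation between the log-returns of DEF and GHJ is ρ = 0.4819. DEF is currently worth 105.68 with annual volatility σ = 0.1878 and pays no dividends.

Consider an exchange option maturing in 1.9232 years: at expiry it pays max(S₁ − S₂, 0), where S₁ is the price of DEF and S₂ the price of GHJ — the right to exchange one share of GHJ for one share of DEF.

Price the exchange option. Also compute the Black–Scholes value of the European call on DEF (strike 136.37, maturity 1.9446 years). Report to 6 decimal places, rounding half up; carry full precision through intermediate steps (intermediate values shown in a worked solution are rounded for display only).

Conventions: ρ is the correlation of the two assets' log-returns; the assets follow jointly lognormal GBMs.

exchange price = 14.699857
price(DEF call K=136.37) = 4.458088

σ_eff = √(σ₁² + σ₂² − 2ρσ₁σ₂) = √(0.1878² + 0.5158² − 2·0.4819·0.1878·0.5158) = 0.456024
d₁ = (ln(S₁/S₂) + (q₂ − q₁ + σ_eff²/2)T) / (σ_eff√T) = (ln(105.68/146.92) + (0.0 − 0.0 + 0.103979)·1.9232) / 0.632412 = -0.204772
d₂ = d₁ − σ_eff√T = -0.204772 − 0.632412 = -0.837184
N(d₁) = 0.418875,  N(d₂) = 0.201245
V = S₁·e^{−q₁T}·N(d₁) − S₂·e^{−q₂T}·N(d₂) = 44.266717 − 29.566860 = 14.699857
[vanilla: DEF call K=136.37]
σ√T = 0.1878·√1.9446 = 0.261885
d₁ = (ln(S/K) + (r+σ²/2)T) / (σ√T) = (ln(105.68/136.37) + (0.0397+0.1878²/2)·1.9446) / 0.261885 = (-0.254956 + 0.111493) / 0.261885 = -0.547811
d₂ = d₁ − σ√T = -0.547811 − 0.261885 = -0.809696
e^{−rT} = 0.925704
N(d₁) = 0.291911,  N(d₂) = 0.209057
price = S·N(d₁) − K·e^{−rT}·N(d₂) = 30.849126 − 26.391038 = 4.458088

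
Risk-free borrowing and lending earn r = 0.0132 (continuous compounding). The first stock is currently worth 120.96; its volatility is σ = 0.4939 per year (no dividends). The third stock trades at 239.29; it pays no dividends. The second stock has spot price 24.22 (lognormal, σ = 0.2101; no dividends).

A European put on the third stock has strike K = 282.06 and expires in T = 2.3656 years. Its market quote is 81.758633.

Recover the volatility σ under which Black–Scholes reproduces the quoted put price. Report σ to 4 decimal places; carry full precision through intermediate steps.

sigma = 0.4094

At σ = 0.4094 the Black–Scholes value reproduces the quote:
σ√T = 0.4094·√2.3656 = 0.629678
d₁ = (ln(S/K) + (r+σ²/2)T) / (σ√T) = (ln(239.29/282.06) + (0.0132+0.4094²/2)·2.3656) / 0.629678 = (-0.164444 + 0.229473) / 0.629678 = 0.103274
d₂ = d₁ − σ√T = 0.103274 − 0.629678 = -0.526404
e^{−rT} = 0.969257
N(−d₁) = 0.458873,  N(−d₂) = 0.700696
V = K·e^{−rT}·N(−d₂) − S·N(−d₁) = 191.562277 − 109.803644 = 81.758633 (equal to the quote); since ∂V/∂σ > 0 for all σ, the implied volatility is unique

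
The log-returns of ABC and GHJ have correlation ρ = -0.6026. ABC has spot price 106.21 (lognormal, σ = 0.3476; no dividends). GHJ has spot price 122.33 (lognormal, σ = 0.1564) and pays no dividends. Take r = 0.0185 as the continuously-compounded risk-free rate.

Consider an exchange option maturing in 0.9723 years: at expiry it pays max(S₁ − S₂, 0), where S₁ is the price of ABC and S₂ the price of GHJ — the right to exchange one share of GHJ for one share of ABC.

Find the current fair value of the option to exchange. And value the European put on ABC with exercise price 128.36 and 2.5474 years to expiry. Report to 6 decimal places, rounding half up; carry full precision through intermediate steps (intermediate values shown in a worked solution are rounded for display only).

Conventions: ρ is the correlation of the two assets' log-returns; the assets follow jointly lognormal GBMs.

exchange price = 13.373847
price(ABC put K=128.36) = 33.899279

σ_eff = √(σ₁² + σ₂² − 2ρσ₁σ₂) = √(0.3476² + 0.1564² − 2·-0.6026·0.3476·0.1564) = 0.459137
d₁ = (ln(S₁/S₂) + (q₂ − q₁ + σ_eff²/2)T) / (σ_eff√T) = (ln(106.21/122.33) + (0.0 − 0.0 + 0.105403)·0.9723) / 0.452734 = -0.085746
d₂ = d₁ − σ_eff√T = -0.085746 − 0.452734 = -0.538480
N(d₁) = 0.465834,  N(d₂) = 0.295123
V = S₁·e^{−q₁T}·N(d₁) − S₂·e^{−q₂T}·N(d₂) = 49.476234 − 36.102386 = 13.373847
[vanilla: ABC put K=128.36]
σ√T = 0.3476·√2.5474 = 0.554790
d₁ = (ln(S/K) + (r+σ²/2)T) / (σ√T) = (ln(106.21/128.36) + (0.0185+0.3476²/2)·2.5474) / 0.554790 = (-0.189421 + 0.201023) / 0.554790 = 0.020913
d₂ = d₁ − σ√T = 0.020913 − 0.554790 = -0.533877
e^{−rT} = 0.953966
N(−d₁) = 0.491658,  N(−d₂) = 0.703287
price = K·e^{−rT}·N(−d₂) − S·N(−d₁) = 86.118240 − 52.218961 = 33.899279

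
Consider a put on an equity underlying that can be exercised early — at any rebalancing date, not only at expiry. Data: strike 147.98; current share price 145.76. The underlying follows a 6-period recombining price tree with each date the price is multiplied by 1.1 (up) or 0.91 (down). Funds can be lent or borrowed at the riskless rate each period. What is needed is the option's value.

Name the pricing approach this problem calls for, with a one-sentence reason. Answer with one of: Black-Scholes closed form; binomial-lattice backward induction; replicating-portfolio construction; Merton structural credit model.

Key observation: with exercise allowed before expiry on a discrete up/down model (6 steps from spot 145.76), the strike-147.98 put's value must be rolled back through the tree testing early exercise at each node.

framework: binomial-lattice backward induction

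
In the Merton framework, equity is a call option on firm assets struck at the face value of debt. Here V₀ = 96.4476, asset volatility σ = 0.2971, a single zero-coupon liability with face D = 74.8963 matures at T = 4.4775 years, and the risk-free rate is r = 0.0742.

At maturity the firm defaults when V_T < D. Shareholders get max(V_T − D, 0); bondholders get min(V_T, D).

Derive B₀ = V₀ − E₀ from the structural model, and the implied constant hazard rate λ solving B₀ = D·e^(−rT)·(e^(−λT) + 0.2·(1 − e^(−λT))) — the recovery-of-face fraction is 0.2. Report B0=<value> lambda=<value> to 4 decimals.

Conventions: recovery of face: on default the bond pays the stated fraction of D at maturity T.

B0=49.5596 lambda=0.0228

Work the structural quantities from V₀ = 96.4476 against face 74.8963:
d₁ = [ln(V₀/D) + (r + σ²/2)T] / (σ√T)
   = [ln(96.4476/74.8963) + (0.0742 + 0.5·0.2971²)·4.4775] / (0.2971·√4.4775)
   = [0.252895 + 0.529841] / 0.628667 = 1.245074
d₂ = d₁ − σ√T = 1.245074 − 0.628667 = 0.616408
N(d₁) = 0.893448,  N(d₂) = 0.731187,  e^(−rT) = 0.717322
E₀ = V₀·N(d₁) − D·e^(−rT)·N(d₂)
   = 96.4476·0.893448 − 74.8963·0.717322·0.731187 = 46.888035
B₀ = V₀ − E₀ = 96.4476 − 46.888035 = 49.559565
e^(−λT) = (B₀·e^(rT)/D − 0.2)/(1 − 0.2) = (49.5596·1.394074/74.8963 − 0.2)/0.8 = 0.90309029
λ = −ln(0.90309029)/4.4775 = 0.022766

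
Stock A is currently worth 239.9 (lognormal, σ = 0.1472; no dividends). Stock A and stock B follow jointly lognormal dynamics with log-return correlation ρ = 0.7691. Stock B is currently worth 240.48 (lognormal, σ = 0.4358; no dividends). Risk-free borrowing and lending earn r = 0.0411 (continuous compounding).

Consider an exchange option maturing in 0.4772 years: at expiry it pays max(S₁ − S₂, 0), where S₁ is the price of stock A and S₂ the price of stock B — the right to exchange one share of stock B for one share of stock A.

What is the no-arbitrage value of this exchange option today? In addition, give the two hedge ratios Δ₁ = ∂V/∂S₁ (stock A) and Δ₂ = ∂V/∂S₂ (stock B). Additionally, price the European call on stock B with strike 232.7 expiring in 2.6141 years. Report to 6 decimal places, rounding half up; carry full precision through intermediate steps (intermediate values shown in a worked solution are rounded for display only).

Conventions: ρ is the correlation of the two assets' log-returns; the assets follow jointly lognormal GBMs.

exchange price = 21.904172
Δ1 = 0.542074
Δ2 = -0.449682
price(stock B call K=232.7) = 78.804130

σ_eff = √(σ₁² + σ₂² − 2ρσ₁σ₂) = √(0.1472² + 0.4358² − 2·0.7691·0.1472·0.4358) = 0.336027
d₁ = (ln(S₁/S₂) + (q₂ − q₁ + σ_eff²/2)T) / (σ_eff√T) = (ln(239.9/240.48) + (0.0 − 0.0 + 0.056457)·0.4772) / 0.232127 = 0.105660
d₂ = d₁ − σ_eff√T = 0.105660 − 0.232127 = -0.126466
N(d₁) = 0.542074,  N(d₂) = 0.449682
V = S₁·e^{−q₁T}·N(d₁) − S₂·e^{−q₂T}·N(d₂) = 130.043585 − 108.139413 = 21.904172
Δ₁ = e^{−q₁T}·N(d₁) = 0.542074;  Δ₂ = −e^{−q₂T}·N(d₂) = -0.449682
[vanilla: stock B call K=232.7]
σ√T = 0.4358·√2.6141 = 0.704609
d₁ = (ln(S/K) + (r+σ²/2)T) / (σ√T) = (ln(240.48/232.7) + (0.0411+0.4358²/2)·2.6141) / 0.704609 = (0.032887 + 0.355677) / 0.704609 = 0.551459
d₂ = d₁ − σ√T = 0.551459 − 0.704609 = -0.153150
e^{−rT} = 0.898131
N(d₁) = 0.709341,  N(d₂) = 0.439140
price = S·N(d₁) − K·e^{−rT}·N(d₂) = 170.582236 − 91.778106 = 78.804130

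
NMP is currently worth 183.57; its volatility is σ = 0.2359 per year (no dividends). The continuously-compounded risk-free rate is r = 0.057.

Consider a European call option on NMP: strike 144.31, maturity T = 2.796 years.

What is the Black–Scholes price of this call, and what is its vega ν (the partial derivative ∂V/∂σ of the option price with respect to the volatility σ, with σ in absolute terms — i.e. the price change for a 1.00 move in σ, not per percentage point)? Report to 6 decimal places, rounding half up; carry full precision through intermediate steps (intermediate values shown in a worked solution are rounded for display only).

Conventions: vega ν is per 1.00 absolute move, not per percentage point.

price = 65.269012
ν = 58.799395

σ√T = 0.2359·√2.796 = 0.394454
d₁ = (ln(S/K) + (r+σ²/2)T) / (σ√T) = (ln(183.57/144.31) + (0.057+0.2359²/2)·2.796) / 0.394454 = (0.240632 + 0.237169) / 0.394454 = 1.211298
d₂ = d₁ − σ√T = 1.211298 − 0.394454 = 0.816843
e^{−rT} = 0.852679
N(d₁) = 0.887109,  N(d₂) = 0.792991
Call price V = S·N(d₁) − K·e^{−rT}·N(d₂) = 162.846655 − 97.577643 = 65.269012
φ(d₁) = (1/√(2π))·e^{−d₁²/2} = 0.191559
ν = S·φ(d₁)·√T = 58.799395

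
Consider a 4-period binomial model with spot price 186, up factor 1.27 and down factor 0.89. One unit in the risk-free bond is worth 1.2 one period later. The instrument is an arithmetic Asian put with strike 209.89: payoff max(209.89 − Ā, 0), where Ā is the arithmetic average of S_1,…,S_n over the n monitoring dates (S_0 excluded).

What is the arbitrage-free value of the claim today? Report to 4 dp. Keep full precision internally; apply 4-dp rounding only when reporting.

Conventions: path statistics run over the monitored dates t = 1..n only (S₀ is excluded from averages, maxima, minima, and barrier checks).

price = 0.7618

With p* = (R−d)/(u−d) = 0.8158, sum probability × payoff across the paths and divide by R^4.
Enumerate all 2^4 = 16 price paths (U = up ×1.27, D = down ×0.89); each path with k up-moves has probability p*^k·(1−p*)^(4−k).
DDDD: Ā=140.1739, payoff=69.7161, prob=0.001151
UDDD: Ā=200.0234, payoff=9.8666, prob=0.005099
DUDD: Ā=182.3534, payoff=27.5366, prob=0.005099
UUDD: Ā=260.2121, payoff=0.0000, prob=0.022583
DDUD: Ā=166.6271, payoff=43.2629, prob=0.005099
UDUD: Ā=237.7712, payoff=0.0000, prob=0.022583
DUUD: Ā=220.1012, payoff=0.0000, prob=0.022583
UUUD: Ā=314.0770, payoff=0.0000, prob=0.100011
DDDU: Ā=152.6307, payoff=57.2593, prob=0.005099
UDDU: Ā=217.7988, payoff=0.0000, prob=0.022583
DUDU: Ā=200.1288, payoff=9.7612, prob=0.022583
UUDU: Ā=285.5770, payoff=0.0000, prob=0.100011
DDUU: Ā=184.4025, payoff=25.4875, prob=0.022583
UDUU: Ā=263.1361, payoff=0.0000, prob=0.100011
DUUU: Ā=245.4661, payoff=0.0000, prob=0.100011
UUUU: Ā=350.2719, payoff=0.0000, prob=0.442907
Price = Σ prob·payoff / R^4 = 1.579646 / 2.073600 = 0.7618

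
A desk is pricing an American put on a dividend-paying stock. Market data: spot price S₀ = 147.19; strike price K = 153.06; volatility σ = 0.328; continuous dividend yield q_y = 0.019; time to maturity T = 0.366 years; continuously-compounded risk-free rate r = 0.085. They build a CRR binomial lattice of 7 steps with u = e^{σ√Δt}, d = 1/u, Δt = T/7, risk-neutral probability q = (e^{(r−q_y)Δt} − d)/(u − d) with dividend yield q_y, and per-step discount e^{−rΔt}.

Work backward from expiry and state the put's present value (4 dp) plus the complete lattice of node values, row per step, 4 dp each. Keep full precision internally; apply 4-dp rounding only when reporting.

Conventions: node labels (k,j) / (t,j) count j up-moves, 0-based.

params: Δt=0.05229 u=1.07788 d=0.92774 q=0.50428 e^(-rΔt)=0.99557
t_7 payoffs: 65.9894 51.8982 35.5266 16.5055 0.0000 0.0000 0.0000 0.0000
k=6: node(6,0) S=93.8521 payoff=59.2079 vs cont=58.6224 → 59.2079 [stop]  node(6,1) S=109.0407 payoff=44.0193 vs cont=43.4488 → 44.0193 [stop]  node(6,2) S=126.6874 payoff=26.3726 vs cont=25.8196 → 26.3726 [stop]  node(6,3) S=147.1900 payoff=5.8700 vs cont=8.1458 → 8.1458 [wait]  node(6,4) S=171.0106 payoff=0.0000 vs cont=0.0000 → 0.0000 [wait]  node(6,5) S=198.6863 payoff=0.0000 vs cont=0.0000 → 0.0000 [wait]  node(6,6) S=230.8409 payoff=0.0000 vs cont=0.0000 → 0.0000 [wait]
k=5: node(5,0) S=101.1618 payoff=51.8982 vs cont=51.3200 → 51.8982 [stop]  node(5,1) S=117.5334 payoff=35.5266 vs cont=34.9646 → 35.5266 [stop]  node(5,2) S=136.5545 payoff=16.5055 vs cont=17.1049 → 17.1049 [wait]  node(5,3) S=158.6539 payoff=0.0000 vs cont=4.0201 → 4.0201 [wait]  node(5,4) S=184.3298 payoff=0.0000 vs cont=0.0000 → 0.0000 [wait]  node(5,5) S=214.1609 payoff=0.0000 vs cont=0.0000 → 0.0000 [wait]
k=4: node(4,0) S=109.0407 payoff=44.0193 vs cont=43.4488 → 44.0193 [stop]  node(4,1) S=126.6874 payoff=26.3726 vs cont=26.1206 → 26.3726 [stop]  node(4,2) S=147.1900 payoff=5.8700 vs cont=10.4599 → 10.4599 [wait]  node(4,3) S=171.0106 payoff=0.0000 vs cont=1.9840 → 1.9840 [wait]  node(4,4) S=198.6863 payoff=0.0000 vs cont=0.0000 → 0.0000 [wait]
k=3: node(3,0) S=117.5334 payoff=35.5266 vs cont=34.9646 → 35.5266 [stop]  node(3,1) S=136.5545 payoff=16.5055 vs cont=18.2667 → 18.2667 [wait]  node(3,2) S=158.6539 payoff=0.0000 vs cont=6.1582 → 6.1582 [wait]  node(3,3) S=184.3298 payoff=0.0000 vs cont=0.9791 → 0.9791 [wait]
k=2: node(2,0) S=126.6874 payoff=26.3726 vs cont=26.7038 → 26.7038 [wait]  node(2,1) S=147.1900 payoff=5.8700 vs cont=12.1067 → 12.1067 [wait]  node(2,2) S=171.0106 payoff=0.0000 vs cont=3.5308 → 3.5308 [wait]
k=1: node(1,0) S=136.5545 payoff=16.5055 vs cont=19.2570 → 19.2570 [wait]  node(1,1) S=158.6539 payoff=0.0000 vs cont=7.7475 → 7.7475 [wait]
k=0: node(0,0) S=147.1900 payoff=5.8700 vs cont=13.3933 → 13.3933 [wait]

price = 13.3933
tree:
13.3933
19.2570 7.7475
26.7038 12.1067 3.5308
35.5266 18.2667 6.1582 0.9791
44.0193 26.3726 10.4599 1.9840 0.0000
51.8982 35.5266 17.1049 4.0201 0.0000 0.0000
59.2079 44.0193 26.3726 8.1458 0.0000 0.0000 0.0000
65.9894 51.8982 35.5266 16.5055 0.0000 0.0000 0.0000 0.0000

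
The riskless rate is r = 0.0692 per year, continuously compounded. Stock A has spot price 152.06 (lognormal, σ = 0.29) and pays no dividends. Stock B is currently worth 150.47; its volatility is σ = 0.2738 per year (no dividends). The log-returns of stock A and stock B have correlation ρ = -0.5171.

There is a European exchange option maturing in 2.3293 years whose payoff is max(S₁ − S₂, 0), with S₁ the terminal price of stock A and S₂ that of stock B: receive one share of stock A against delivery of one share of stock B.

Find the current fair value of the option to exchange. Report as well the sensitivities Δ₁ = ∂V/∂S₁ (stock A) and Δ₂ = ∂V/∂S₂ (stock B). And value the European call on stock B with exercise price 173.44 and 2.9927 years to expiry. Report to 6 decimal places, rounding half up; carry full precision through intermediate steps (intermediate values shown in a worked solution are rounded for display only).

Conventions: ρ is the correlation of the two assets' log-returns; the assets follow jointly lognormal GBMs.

exchange price = 44.993247
Δ1 = 0.651283
Δ2 = -0.359147
price(stock B call K=173.44) = 32.271288

σ_eff = √(σ₁² + σ₂² − 2ρσ₁σ₂) = √(0.29² + 0.2738² − 2·-0.5171·0.29·0.2738) = 0.491105
d₁ = (ln(S₁/S₂) + (q₂ − q₁ + σ_eff²/2)T) / (σ_eff√T) = (ln(152.06/150.47) + (0.0 − 0.0 + 0.120592)·2.3293) / 0.749526 = 0.388787
d₂ = d₁ − σ_eff√T = 0.388787 − 0.749526 = -0.360739
N(d₁) = 0.651283,  N(d₂) = 0.359147
V = S₁·e^{−q₁T}·N(d₁) − S₂·e^{−q₂T}·N(d₂) = 99.034133 − 54.040887 = 44.993247
Δ₁ = e^{−q₁T}·N(d₁) = 0.651283;  Δ₂ = −e^{−q₂T}·N(d₂) = -0.359147
[vanilla: stock B call K=173.44]
σ√T = 0.2738·√2.9927 = 0.473658
d₁ = (ln(S/K) + (r+σ²/2)T) / (σ√T) = (ln(150.47/173.44) + (0.0692+0.2738²/2)·2.9927) / 0.473658 = (-0.142068 + 0.319271) / 0.473658 = 0.374116
d₂ = d₁ − σ√T = 0.374116 − 0.473658 = -0.099543
e^{−rT} = 0.812943
N(d₁) = 0.645841,  N(d₂) = 0.460354
price = S·N(d₁) − K·e^{−rT}·N(d₂) = 97.179668 − 64.908381 = 32.271288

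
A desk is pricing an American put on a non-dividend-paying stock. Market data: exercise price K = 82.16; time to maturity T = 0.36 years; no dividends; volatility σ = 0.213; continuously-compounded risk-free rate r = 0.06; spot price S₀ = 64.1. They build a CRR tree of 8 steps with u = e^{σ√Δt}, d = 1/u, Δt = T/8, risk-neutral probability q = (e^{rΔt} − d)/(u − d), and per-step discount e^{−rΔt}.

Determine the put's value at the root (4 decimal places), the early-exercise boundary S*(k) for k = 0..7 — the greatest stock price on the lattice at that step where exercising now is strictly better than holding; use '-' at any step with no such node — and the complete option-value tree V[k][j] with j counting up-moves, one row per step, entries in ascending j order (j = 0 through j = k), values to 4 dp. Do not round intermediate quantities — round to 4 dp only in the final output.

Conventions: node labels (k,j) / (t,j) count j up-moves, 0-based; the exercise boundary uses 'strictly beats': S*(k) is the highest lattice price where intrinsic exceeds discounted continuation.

price = 18.0600
boundary = 64.1000 67.0627 70.1624 67.0627 70.1624 73.4053 70.1624 73.4053
tree:
18.0600
20.8918 15.0973
23.5986 18.0600 11.9976
26.1857 20.8918 15.0973 8.8155
28.6586 23.5986 18.0600 11.9976 5.9078
31.0222 26.1857 20.8918 15.0973 8.7547 3.2962
33.2814 28.6586 23.5986 18.0600 11.9976 5.5344 1.2358
35.4408 31.0222 26.1857 20.8918 15.0973 8.7547 2.5741 0.0000
37.5048 33.2814 28.6586 23.5986 18.0600 11.9976 5.3618 0.0000 0.0000

params: Δt=0.04500 u=1.04622 d=0.95582 q=0.51861 e^(-rΔt)=0.99730
t_8 payoffs: 37.5048 33.2814 28.6586 23.5986 18.0600 11.9976 5.3618 0.0000 0.0000
t_7: node(7,0) S=46.7192 payoff=35.4408 vs cont=35.2193 → 35.4408 [stop]  node(7,1) S=51.1378 payoff=31.0222 vs cont=30.8007 → 31.0222 [stop]  node(7,2) S=55.9743 payoff=26.1857 vs cont=25.9642 → 26.1857 [stop]  node(7,3) S=61.2682 payoff=20.8918 vs cont=20.6703 → 20.8918 [stop]  node(7,4) S=67.0627 payoff=15.0973 vs cont=14.8757 → 15.0973 [stop]  node(7,5) S=73.4053 payoff=8.7547 vs cont=8.5331 → 8.7547 [stop]  node(7,6) S=80.3478 payoff=1.8122 vs cont=2.5741 → 2.5741 [wait]  node(7,7) S=87.9469 payoff=0.0000 vs cont=0.0000 → 0.0000 [wait]  ⇒ S*(7)=73.4053
t_6: node(6,0) S=48.8786 payoff=33.2814 vs cont=33.0599 → 33.2814 [stop]  node(6,1) S=53.5014 payoff=28.6586 vs cont=28.4371 → 28.6586 [stop]  node(6,2) S=58.5614 payoff=23.5986 vs cont=23.3770 → 23.5986 [stop]  node(6,3) S=64.1000 payoff=18.0600 vs cont=17.8385 → 18.0600 [stop]  node(6,4) S=70.1624 payoff=11.9976 vs cont=11.7761 → 11.9976 [stop]  node(6,5) S=76.7982 payoff=5.3618 vs cont=5.5344 → 5.5344 [wait]  node(6,6) S=84.0615 payoff=0.0000 vs cont=1.2358 → 1.2358 [wait]  ⇒ S*(6)=70.1624
t_5: node(5,0) S=51.1378 payoff=31.0222 vs cont=30.8007 → 31.0222 [stop]  node(5,1) S=55.9743 payoff=26.1857 vs cont=25.9642 → 26.1857 [stop]  node(5,2) S=61.2682 payoff=20.8918 vs cont=20.6703 → 20.8918 [stop]  node(5,3) S=67.0627 payoff=15.0973 vs cont=14.8757 → 15.0973 [stop]  node(5,4) S=73.4053 payoff=8.7547 vs cont=8.6224 → 8.7547 [stop]  node(5,5) S=80.3478 payoff=1.8122 vs cont=3.2962 → 3.2962 [wait]  ⇒ S*(5)=73.4053
t_4: node(4,0) S=53.5014 payoff=28.6586 vs cont=28.4371 → 28.6586 [stop]  node(4,1) S=58.5614 payoff=23.5986 vs cont=23.3770 → 23.5986 [stop]  node(4,2) S=64.1000 payoff=18.0600 vs cont=17.8385 → 18.0600 [stop]  node(4,3) S=70.1624 payoff=11.9976 vs cont=11.7761 → 11.9976 [stop]  node(4,4) S=76.7982 payoff=5.3618 vs cont=5.9078 → 5.9078 [wait]  ⇒ S*(4)=70.1624
t_3: node(3,0) S=55.9743 payoff=26.1857 vs cont=25.9642 → 26.1857 [stop]  node(3,1) S=61.2682 payoff=20.8918 vs cont=20.6703 → 20.8918 [stop]  node(3,2) S=67.0627 payoff=15.0973 vs cont=14.8757 → 15.0973 [stop]  node(3,3) S=73.4053 payoff=8.7547 vs cont=8.8155 → 8.8155 [wait]  ⇒ S*(3)=67.0627
t_2: node(2,0) S=58.5614 payoff=23.5986 vs cont=23.3770 → 23.5986 [stop]  node(2,1) S=64.1000 payoff=18.0600 vs cont=17.8385 → 18.0600 [stop]  node(2,2) S=70.1624 payoff=11.9976 vs cont=11.8075 → 11.9976 [stop]  ⇒ S*(2)=70.1624
t_1: node(1,0) S=61.2682 payoff=20.8918 vs cont=20.6703 → 20.8918 [stop]  node(1,1) S=67.0627 payoff=15.0973 vs cont=14.8757 → 15.0973 [stop]  ⇒ S*(1)=67.0627
t_0: node(0,0) S=64.1000 payoff=18.0600 vs cont=17.8385 → 18.0600 [stop]  ⇒ S*(0)=64.1000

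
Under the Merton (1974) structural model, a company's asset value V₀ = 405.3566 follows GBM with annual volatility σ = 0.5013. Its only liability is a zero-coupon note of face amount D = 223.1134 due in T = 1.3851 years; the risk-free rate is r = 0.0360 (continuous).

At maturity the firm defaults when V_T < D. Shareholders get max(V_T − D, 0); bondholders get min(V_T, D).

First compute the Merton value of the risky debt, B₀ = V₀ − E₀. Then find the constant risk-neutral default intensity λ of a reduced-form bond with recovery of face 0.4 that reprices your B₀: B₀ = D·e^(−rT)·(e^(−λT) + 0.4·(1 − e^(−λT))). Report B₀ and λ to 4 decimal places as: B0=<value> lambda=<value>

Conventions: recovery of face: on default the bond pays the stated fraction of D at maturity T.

B0=200.6399 lambda=0.0691

Work the structural quantities from V₀ = 405.3566 against face 223.1134:
d₁ = [ln(V₀/D) + (r + σ²/2)T] / (σ√T)
   = [ln(405.3566/223.1134) + (0.0360 + 0.5·0.5013²)·1.3851] / (0.5013·√1.3851)
   = [0.597087 + 0.223903] / 0.589981 = 1.391552
d₂ = d₁ − σ√T = 1.391552 − 0.589981 = 0.801570
N(d₁) = 0.917971,  N(d₂) = 0.788599,  e^(−rT) = 0.951359
E₀ = V₀·N(d₁) − D·e^(−rT)·N(d₂)
   = 405.3566·0.917971 − 223.1134·0.951359·0.788599 = 204.716716
B₀ = V₀ − E₀ = 405.3566 − 204.716716 = 200.639884
e^(−λT) = (B₀·e^(rT)/D − 0.4)/(1 − 0.4) = (200.6399·1.051128/223.1134 − 0.4)/0.6 = 0.90875163
λ = −ln(0.90875163)/1.3851 = 0.069081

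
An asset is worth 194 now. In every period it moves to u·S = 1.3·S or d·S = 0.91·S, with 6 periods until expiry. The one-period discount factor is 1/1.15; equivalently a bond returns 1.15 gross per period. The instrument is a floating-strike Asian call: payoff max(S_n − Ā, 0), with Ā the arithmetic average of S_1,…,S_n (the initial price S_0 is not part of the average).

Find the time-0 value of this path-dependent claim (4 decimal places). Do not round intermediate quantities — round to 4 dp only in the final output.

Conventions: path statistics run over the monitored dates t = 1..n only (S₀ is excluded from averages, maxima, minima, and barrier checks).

Set p* = 0.6154 (from d < R < u); the path-dependent value is the discounted p*-expectation over all price paths.
Enumerate all 2^6 = 64 price paths (U = up ×1.3, D = down ×0.91); each path with k up-moves has probability p*^k·(1−p*)^(6−k).
DDDDDD: Ā=141.2747, payoff=0.0000, prob=0.003237
UDDDDD: Ā=201.8211, payoff=0.0000, prob=0.005179
DUDDDD: Ā=189.2111, payoff=0.0000, prob=0.005179
UUDDDD: Ā=270.3015, payoff=0.0000, prob=0.008287
DDUDDD: Ā=177.7360, payoff=0.0000, prob=0.005179
UDUDDD: Ā=253.9085, payoff=0.0000, prob=0.008287
DUUDDD: Ā=241.2985, payoff=0.0000, prob=0.008287
UUUDDD: Ā=344.7122, payoff=0.0000, prob=0.013259
DDDUDD: Ā=167.2936, payoff=0.0000, prob=0.005179
UDDUDD: Ā=238.9909, payoff=0.0000, prob=0.008287
DUDUDD: Ā=226.3809, payoff=0.0000, prob=0.008287
UUDUDD: Ā=323.4013, payoff=0.0000, prob=0.013259
DDUUDD: Ā=214.9058, payoff=9.9241, prob=0.008287
UDUUDD: Ā=307.0083, payoff=14.1773, prob=0.013259
DUUUDD: Ā=294.3983, payoff=26.7873, prob=0.013259
UUUUDD: Ā=420.5690, payoff=38.2675, prob=0.021215
DDDDUD: Ā=157.7911, payoff=0.0000, prob=0.005179
UDDDUD: Ā=225.4158, payoff=0.0000, prob=0.008287
DUDDUD: Ā=212.8058, payoff=12.0240, prob=0.008287
UUDDUD: Ā=304.0084, payoff=17.1772, prob=0.013259
DDUDUD: Ā=201.3307, payoff=23.4991, prob=0.008287
UDUDUD: Ā=287.6154, payoff=33.5702, prob=0.013259
DUUDUD: Ā=275.0054, payoff=46.1802, prob=0.013259
UUUDUD: Ā=392.8648, payoff=65.9717, prob=0.021215
DDDUUD: Ā=190.8884, payoff=33.9415, prob=0.008287
UDDUUD: Ā=272.6977, payoff=48.4878, prob=0.013259
DUDUUD: Ā=260.0877, payoff=61.0978, prob=0.013259
UUDUUD: Ā=371.5539, payoff=87.2826, prob=0.021215
DDUUUD: Ā=248.6126, payoff=72.5729, prob=0.013259
UDUUUD: Ā=355.1609, payoff=103.6756, prob=0.021215
DUUUUD: Ā=342.5509, payoff=116.2856, prob=0.021215
UUUUUD: Ā=489.3584, payoff=166.1222, prob=0.033944
DDDDDU: Ā=149.1438, payoff=8.2371, prob=0.005179
UDDDDU: Ā=213.0626, payoff=11.7673, prob=0.008287
DUDDDU: Ā=200.4526, payoff=24.3773, prob=0.008287
UUDDDU: Ā=286.3608, payoff=34.8247, prob=0.013259
DDUDDU: Ā=188.9775, payoff=35.8524, prob=0.008287
UDUDDU: Ā=269.9678, payoff=51.2177, prob=0.013259
DUUDDU: Ā=257.3578, payoff=63.8277, prob=0.013259
UUUDDU: Ā=367.6540, payoff=91.1825, prob=0.021215
DDDUDU: Ā=178.5351, payoff=46.2948, prob=0.008287
UDDUDU: Ā=255.0502, payoff=66.1354, prob=0.013259
DUDUDU: Ā=242.4402, payoff=78.7454, prob=0.013259
UUDUDU: Ā=346.3431, payoff=112.4934, prob=0.021215
DDUUDU: Ā=230.9651, payoff=90.2205, prob=0.013259
UDUUDU: Ā=329.9501, payoff=128.8864, prob=0.021215
DUUUDU: Ā=317.3401, payoff=141.4964, prob=0.021215
UUUUDU: Ā=453.3430, payoff=202.1377, prob=0.033944
DDDDUU: Ā=169.0326, payoff=55.7973, prob=0.008287
UDDDUU: Ā=241.4751, payoff=79.7104, prob=0.013259
DUDDUU: Ā=228.8651, payoff=92.3204, prob=0.013259
UUDDUU: Ā=326.9502, payoff=131.8863, prob=0.021215
DDUDUU: Ā=217.3900, payoff=103.7955, prob=0.013259
UDUDUU: Ā=310.5572, payoff=148.2793, prob=0.021215
DUUDUU: Ā=297.9472, payoff=160.8893, prob=0.021215
UUUDUU: Ā=425.6388, payoff=229.8418, prob=0.033944
DDDUUU: Ā=206.9477, payoff=114.2378, prob=0.013259
UDDUUU: Ā=295.6395, payoff=163.1969, prob=0.021215
DUDUUU: Ā=283.0295, payoff=175.8069, prob=0.021215
UUDUUU: Ā=404.3279, payoff=251.1527, prob=0.033944
DDUUUU: Ā=271.5544, payoff=187.2820, prob=0.021215
UDUUUU: Ā=387.9349, payoff=267.5457, prob=0.033944
DUUUUU: Ā=375.3249, payoff=280.1557, prob=0.033944
UUUUUU: Ā=536.1785, payoff=400.2225, prob=0.054310
Price = Σ prob·payoff / R^6 = 125.125910 / 2.313061 = 54.0954

price = 54.0954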